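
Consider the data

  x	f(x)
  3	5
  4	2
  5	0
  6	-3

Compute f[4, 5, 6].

-1/2

f[4,5] = (0 - 2) / (5 - 4) = -2
f[5,6] = (-3 - 0) / (6 - 5) = -3
f[4,5,6] = (-3 - (-2)) / (6 - 4) = -1/2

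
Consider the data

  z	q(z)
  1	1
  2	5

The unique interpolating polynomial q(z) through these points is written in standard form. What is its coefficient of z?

4

Build the Lagrange basis polynomials:
L_0(z) = (z - 2) / [-1] = -z + 2
L_1(z) = (z - 1) / [1] = z - 1
q(z) = 1·L_0 + 5·L_1
Only the coefficient of z is needed; take it from each L_i and combine:
1·(-1) + 5·(1) = 4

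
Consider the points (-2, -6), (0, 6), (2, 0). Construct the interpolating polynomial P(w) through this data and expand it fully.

P(w) = -(9/4)w^2 + (3/2)w + 6

Newton's divided differences:
P[-2,0] = (6 - (-6)) / (0 - (-2)) = 6
P[0,2] = (0 - 6) / (2 - 0) = -3
P[-2,0,2] = (-3 - 6) / (2 - (-2)) = -9/4
P(w) = -6 + 6·(w + 2) + (-9/4)·(w + 2)w
Expanding: P(w) = -(9/4)w^2 + (3/2)w + 6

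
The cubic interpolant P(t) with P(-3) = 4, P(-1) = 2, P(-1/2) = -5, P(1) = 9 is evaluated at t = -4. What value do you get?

Evaluate each Lagrange basis at t = -4:
L_0(-4) = (-3)·(-7/2)·(-5)/[(-2)·(-5/2)·(-4)] = 21/8
L_1(-4) = (-1)·(-7/2)·(-5)/[(2)·(-1/2)·(-2)] = -35/4
L_2(-4) = (-1)·(-3)·(-5)/[(5/2)·(1/2)·(-3/2)] = 8
L_3(-4) = (-1)·(-3)·(-7/2)/[(4)·(2)·(3/2)] = -7/8
Sum: 4·(21/8) + 2·(-35/4) + (-5)·(8) + 9·(-7/8) = -439/8

-439/8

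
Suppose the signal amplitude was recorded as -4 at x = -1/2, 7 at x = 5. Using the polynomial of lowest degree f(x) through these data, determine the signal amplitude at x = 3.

3

Evaluate each Lagrange basis at x = 3:
L_0(3) = (-2)/[(-11/2)] = 4/11
L_1(3) = (7/2)/[(11/2)] = 7/11
Sum: (-4)·(4/11) + 7·(7/11) = 3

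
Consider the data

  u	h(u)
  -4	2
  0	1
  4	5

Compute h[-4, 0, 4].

h[-4,0] = (1 - 2) / (0 - (-4)) = -1/4
h[0,4] = (5 - 1) / (4 - 0) = 1
h[-4,0,4] = (1 - (-1/4)) / (4 - (-4)) = 5/32

5/32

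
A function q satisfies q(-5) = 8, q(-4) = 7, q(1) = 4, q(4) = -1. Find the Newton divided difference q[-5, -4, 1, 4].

q[-5,-4] = (7 - 8) / (-4 - (-5)) = -1
q[-4,1] = (4 - 7) / (1 - (-4)) = -3/5
q[1,4] = (-1 - 4) / (4 - 1) = -5/3
q[-5,-4,1] = (-3/5 - (-1)) / (1 - (-5)) = 1/15
q[-4,1,4] = (-5/3 - (-3/5)) / (4 - (-4)) = -2/15
q[-5,-4,1,4] = (-2/15 - 1/15) / (4 - (-5)) = -1/45

-1/45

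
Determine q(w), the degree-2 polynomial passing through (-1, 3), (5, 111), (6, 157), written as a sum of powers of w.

Build the Lagrange basis polynomials:
L_0(w) = (w - 5)(w - 6) / [42] = (1/42)w^2 - (11/42)w + 5/7
L_1(w) = (w + 1)(w - 6) / [-6] = -(1/6)w^2 + (5/6)w + 1
L_2(w) = (w + 1)(w - 5) / [7] = (1/7)w^2 - (4/7)w - 5/7
q(w) = 3·L_0 + 111·L_1 + 157·L_2
  3·L_0(w) = (1/14)w^2 - (11/14)w + 15/7
  111·L_1(w) = -(37/2)w^2 + (185/2)w + 111
  157·L_2(w) = (157/7)w^2 - (628/7)w - 785/7
Adding term by term: 4w^2 + 2w + 1

q(w) = 4w^2 + 2w + 1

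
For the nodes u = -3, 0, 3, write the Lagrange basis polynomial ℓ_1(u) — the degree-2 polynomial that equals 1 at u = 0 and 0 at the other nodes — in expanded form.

ℓ_1(u) = -(1/9)u^2 + 1

ℓ_1(u) = (u + 3)(u - 3) / [(3)·(-3)]
       = (u^2 - 9) / (-9)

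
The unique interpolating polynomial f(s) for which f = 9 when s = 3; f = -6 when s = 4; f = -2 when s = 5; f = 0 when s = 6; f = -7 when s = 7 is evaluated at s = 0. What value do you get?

Evaluate each Lagrange basis at s = 0:
L_0(0) = (-4)·(-5)·(-6)·(-7)/[(-1)·(-2)·(-3)·(-4)] = 35
L_1(0) = (-3)·(-5)·(-6)·(-7)/[(1)·(-1)·(-2)·(-3)] = -105
L_2(0) = (-3)·(-4)·(-6)·(-7)/[(2)·(1)·(-1)·(-2)] = 126
L_3(0) = (-3)·(-4)·(-5)·(-7)/[(3)·(2)·(1)·(-1)] = -70
L_4(0) = (-3)·(-4)·(-5)·(-6)/[(4)·(3)·(2)·(1)] = 15
Sum: 9·(35) + (-6)·(-105) + (-2)·(126) + 0 + (-7)·(15) = 588

588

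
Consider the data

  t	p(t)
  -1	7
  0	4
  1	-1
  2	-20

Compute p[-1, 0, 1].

p[-1,0] = (4 - 7) / (0 - (-1)) = -3
p[0,1] = (-1 - 4) / (1 - 0) = -5
p[-1,0,1] = (-5 - (-3)) / (1 - (-1)) = -1

-1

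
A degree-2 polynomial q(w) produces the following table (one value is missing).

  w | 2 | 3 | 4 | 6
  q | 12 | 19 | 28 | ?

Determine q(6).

The 3 known values determine q uniquely (degree ≤ 2).
Evaluate each Lagrange basis at w = 6:
L_0(6) = (3)·(2)/[(-1)·(-2)] = 3
L_1(6) = (4)·(2)/[(1)·(-1)] = -8
L_2(6) = (4)·(3)/[(2)·(1)] = 6
Sum: 12·(3) + 19·(-8) + 28·(6) = 52

52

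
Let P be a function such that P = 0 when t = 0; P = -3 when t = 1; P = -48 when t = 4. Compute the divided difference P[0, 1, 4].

P[0,1] = (-3 - 0) / (1 - 0) = -3
P[1,4] = (-48 - (-3)) / (4 - 1) = -15
P[0,1,4] = (-15 - (-3)) / (4 - 0) = -3

-3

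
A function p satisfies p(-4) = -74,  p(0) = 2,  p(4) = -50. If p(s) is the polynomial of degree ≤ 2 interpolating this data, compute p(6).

-124

Evaluate each Lagrange basis at s = 6:
L_0(6) = (6)·(2)/[(-4)·(-8)] = 3/8
L_1(6) = (10)·(2)/[(4)·(-4)] = -5/4
L_2(6) = (10)·(6)/[(8)·(4)] = 15/8
Sum: (-74)·(3/8) + 2·(-5/4) + (-50)·(15/8) = -124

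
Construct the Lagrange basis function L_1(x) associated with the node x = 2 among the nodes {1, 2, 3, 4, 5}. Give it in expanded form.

L_1(x) = (x - 1)(x - 3)(x - 4)(x - 5) / [(1)·(-1)·(-2)·(-3)]
       = (x^4 - 13x^3 + 59x^2 - 107x + 60) / (-6)

L_1(x) = -(1/6)x^4 + (13/6)x^3 - (59/6)x^2 + (107/6)x - 10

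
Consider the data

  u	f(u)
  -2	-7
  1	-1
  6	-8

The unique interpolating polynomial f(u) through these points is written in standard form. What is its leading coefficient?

-17/40

The leading coefficient equals the top divided difference f[-2,1,6].
f[-2,1] = (-1 - (-7)) / (1 - (-2)) = 2
f[1,6] = (-8 - (-1)) / (6 - 1) = -7/5
f[-2,1,6] = (-7/5 - 2) / (6 - (-2)) = -17/40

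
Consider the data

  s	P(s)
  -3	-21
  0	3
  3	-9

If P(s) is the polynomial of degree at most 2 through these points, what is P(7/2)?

Evaluate each Lagrange basis at s = 7/2:
L_0(7/2) = (7/2)·(1/2)/[(-3)·(-6)] = 7/72
L_1(7/2) = (13/2)·(1/2)/[(3)·(-3)] = -13/36
L_2(7/2) = (13/2)·(7/2)/[(6)·(3)] = 91/72
Sum: (-21)·(7/72) + 3·(-13/36) + (-9)·(91/72) = -29/2

-29/2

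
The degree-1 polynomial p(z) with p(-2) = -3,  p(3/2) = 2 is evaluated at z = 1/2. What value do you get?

Evaluate each Lagrange basis at z = 1/2:
L_0(1/2) = (-1)/[(-7/2)] = 2/7
L_1(1/2) = (5/2)/[(7/2)] = 5/7
Sum: (-3)·(2/7) + 2·(5/7) = 4/7

4/7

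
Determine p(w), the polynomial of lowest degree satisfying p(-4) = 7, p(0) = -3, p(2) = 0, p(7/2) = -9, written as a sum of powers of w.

Build the Lagrange basis polynomials:
L_0(w) = w(w - 2)(w - 7/2) / [-180] = -(1/180)w^3 + (11/360)w^2 - (7/180)w
L_1(w) = (w + 4)(w - 2)(w - 7/2) / [28] = (1/28)w^3 - (3/56)w^2 - (15/28)w + 1
L_2(w) = (w + 4)w(w - 7/2) / [-18] = -(1/18)w^3 - (1/36)w^2 + (7/9)w
L_3(w) = (w + 4)w(w - 2) / [315/8] = (8/315)w^3 + (16/315)w^2 - (64/315)w
p(w) = 7·L_0 + (-3)·L_1 + 0·L_2 + (-9)·L_3
  7·L_0(w) = -(7/180)w^3 + (77/360)w^2 - (49/180)w
  (-3)·L_1(w) = -(3/28)w^3 + (9/56)w^2 + (45/28)w - 3
  0·L_2(w) = 0
  (-9)·L_3(w) = -(8/35)w^3 - (16/35)w^2 + (64/35)w
Adding term by term: -(118/315)w^3 - (26/315)w^2 + (1993/630)w - 3

p(w) = -(118/315)w^3 - (26/315)w^2 + (1993/630)w - 3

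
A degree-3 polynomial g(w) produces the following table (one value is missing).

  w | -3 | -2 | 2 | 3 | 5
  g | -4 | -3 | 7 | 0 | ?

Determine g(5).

The 4 known values determine g uniquely (degree ≤ 3).
Evaluate each Lagrange basis at w = 5:
L_0(5) = (7)·(3)·(2)/[(-1)·(-5)·(-6)] = -7/5
L_1(5) = (8)·(3)·(2)/[(1)·(-4)·(-5)] = 12/5
L_2(5) = (8)·(7)·(2)/[(5)·(4)·(-1)] = -28/5
L_3(5) = (8)·(7)·(3)/[(6)·(5)·(1)] = 28/5
Sum: (-4)·(-7/5) + (-3)·(12/5) + 7·(-28/5) + 0 = -204/5

-204/5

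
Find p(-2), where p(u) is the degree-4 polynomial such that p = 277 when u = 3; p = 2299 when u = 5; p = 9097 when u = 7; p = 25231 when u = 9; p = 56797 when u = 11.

52

Using Newton's divided-difference form:
p[3,5] = (2299 - 277) / (5 - 3) = 1011
p[5,7] = (9097 - 2299) / (7 - 5) = 3399
p[7,9] = (25231 - 9097) / (9 - 7) = 8067
p[9,11] = (56797 - 25231) / (11 - 9) = 15783
p[3,5,7] = (3399 - 1011) / (7 - 3) = 597
p[5,7,9] = (8067 - 3399) / (9 - 5) = 1167
p[7,9,11] = (15783 - 8067) / (11 - 7) = 1929
p[3,5,7,9] = (1167 - 597) / (9 - 3) = 95
p[5,7,9,11] = (1929 - 1167) / (11 - 5) = 127
p[3,5,7,9,11] = (127 - 95) / (11 - 3) = 4
p(-2) = 277 + 1011·(-5) + 597·(-5)·(-7) + 95·(-5)·(-7)·(-9) + 4·(-5)·(-7)·(-9)·(-11) = 52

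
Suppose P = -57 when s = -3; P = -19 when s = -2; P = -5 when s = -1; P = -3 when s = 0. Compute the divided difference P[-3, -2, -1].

P[-3,-2] = (-19 - (-57)) / (-2 - (-3)) = 38
P[-2,-1] = (-5 - (-19)) / (-1 - (-2)) = 14
P[-3,-2,-1] = (14 - 38) / (-1 - (-3)) = -12

-12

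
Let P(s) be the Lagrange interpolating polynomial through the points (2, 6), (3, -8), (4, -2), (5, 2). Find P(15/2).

Evaluate each Lagrange basis at s = 15/2:
L_0(15/2) = (9/2)·(7/2)·(5/2)/[(-1)·(-2)·(-3)] = -105/16
L_1(15/2) = (11/2)·(7/2)·(5/2)/[(1)·(-1)·(-2)] = 385/16
L_2(15/2) = (11/2)·(9/2)·(5/2)/[(2)·(1)·(-1)] = -495/16
L_3(15/2) = (11/2)·(9/2)·(7/2)/[(3)·(2)·(1)] = 231/16
Sum: 6·(-105/16) + (-8)·(385/16) + (-2)·(-495/16) + 2·(231/16) = -1129/8

-1129/8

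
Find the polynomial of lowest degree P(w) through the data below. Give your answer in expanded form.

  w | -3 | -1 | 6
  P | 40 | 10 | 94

L_0(w) = (w + 1)(w - 6) / [18] = (1/18)w^2 - (5/18)w - 1/3
L_1(w) = (w + 3)(w - 6) / [-14] = -(1/14)w^2 + (3/14)w + 9/7
L_2(w) = (w + 3)(w + 1) / [63] = (1/63)w^2 + (4/63)w + 1/21
P(w) = 40·L_0 + 10·L_1 + 94·L_2
  40·L_0(w) = (20/9)w^2 - (100/9)w - 40/3
  10·L_1(w) = -(5/7)w^2 + (15/7)w + 90/7
  94·L_2(w) = (94/63)w^2 + (376/63)w + 94/21
Adding term by term: 3w^2 - 3w + 4

P(w) = 3w^2 - 3w + 4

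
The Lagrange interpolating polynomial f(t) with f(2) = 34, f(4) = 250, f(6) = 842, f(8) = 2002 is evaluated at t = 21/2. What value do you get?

L_0(21/2) = (13/2)·(9/2)·(5/2)/[(-2)·(-4)·(-6)] = -195/128
L_1(21/2) = (17/2)·(9/2)·(5/2)/[(2)·(-2)·(-4)] = 765/128
L_2(21/2) = (17/2)·(13/2)·(5/2)/[(4)·(2)·(-2)] = -1105/128
L_3(21/2) = (17/2)·(13/2)·(9/2)/[(6)·(4)·(2)] = 663/128
Sum: 34·(-195/128) + 250·(765/128) + 842·(-1105/128) + 2002·(663/128) = 18173/4

18173/4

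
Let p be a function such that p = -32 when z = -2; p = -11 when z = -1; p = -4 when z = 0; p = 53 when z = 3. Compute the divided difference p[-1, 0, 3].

p[-1,0] = (-4 - (-11)) / (0 - (-1)) = 7
p[0,3] = (53 - (-4)) / (3 - 0) = 19
p[-1,0,3] = (19 - 7) / (3 - (-1)) = 3

3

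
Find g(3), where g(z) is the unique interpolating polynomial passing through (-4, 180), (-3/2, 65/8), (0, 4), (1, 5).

-65

Using Newton's divided-difference form:
g[-4,-3/2] = (65/8 - 180) / (-3/2 - (-4)) = -275/4
g[-3/2,0] = (4 - 65/8) / (0 - (-3/2)) = -11/4
g[0,1] = (5 - 4) / (1 - 0) = 1
g[-4,-3/2,0] = (-11/4 - (-275/4)) / (0 - (-4)) = 33/2
g[-3/2,0,1] = (1 - (-11/4)) / (1 - (-3/2)) = 3/2
g[-4,-3/2,0,1] = (3/2 - 33/2) / (1 - (-4)) = -3
g(3) = 180 + (-275/4)·(7) + (33/2)·(7)·(9/2) + (-3)·(7)·(9/2)·(3) = -65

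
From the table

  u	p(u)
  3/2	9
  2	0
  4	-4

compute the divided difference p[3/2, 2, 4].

32/5

p[3/2,2] = (0 - 9) / (2 - 3/2) = -18
p[2,4] = (-4 - 0) / (4 - 2) = -2
p[3/2,2,4] = (-2 - (-18)) / (4 - 3/2) = 32/5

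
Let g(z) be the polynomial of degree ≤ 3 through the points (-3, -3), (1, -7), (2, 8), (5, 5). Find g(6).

-30

Evaluate each Lagrange basis at z = 6:
L_0(6) = (5)·(4)·(1)/[(-4)·(-5)·(-8)] = -1/8
L_1(6) = (9)·(4)·(1)/[(4)·(-1)·(-4)] = 9/4
L_2(6) = (9)·(5)·(1)/[(5)·(1)·(-3)] = -3
L_3(6) = (9)·(5)·(4)/[(8)·(4)·(3)] = 15/8
Sum: (-3)·(-1/8) + (-7)·(9/4) + 8·(-3) + 5·(15/8) = -30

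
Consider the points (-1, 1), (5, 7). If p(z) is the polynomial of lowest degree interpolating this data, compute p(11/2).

15/2

L_0(11/2) = (1/2)/[(-6)] = -1/12
L_1(11/2) = (13/2)/[(6)] = 13/12
Sum: 1·(-1/12) + 7·(13/12) = 15/2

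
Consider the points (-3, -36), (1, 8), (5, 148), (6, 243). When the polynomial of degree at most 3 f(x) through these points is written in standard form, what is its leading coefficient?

The leading coefficient equals the top divided difference f[-3,1,5,6].
f[-3,1] = (8 - (-36)) / (1 - (-3)) = 11
f[1,5] = (148 - 8) / (5 - 1) = 35
f[5,6] = (243 - 148) / (6 - 5) = 95
f[-3,1,5] = (35 - 11) / (5 - (-3)) = 3
f[1,5,6] = (95 - 35) / (6 - 1) = 12
f[-3,1,5,6] = (12 - 3) / (6 - (-3)) = 1

1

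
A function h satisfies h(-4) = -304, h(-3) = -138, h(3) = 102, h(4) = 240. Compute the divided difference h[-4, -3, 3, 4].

h[-4,-3] = (-138 - (-304)) / (-3 - (-4)) = 166
h[-3,3] = (102 - (-138)) / (3 - (-3)) = 40
h[3,4] = (240 - 102) / (4 - 3) = 138
h[-4,-3,3] = (40 - 166) / (3 - (-4)) = -18
h[-3,3,4] = (138 - 40) / (4 - (-3)) = 14
h[-4,-3,3,4] = (14 - (-18)) / (4 - (-4)) = 4

4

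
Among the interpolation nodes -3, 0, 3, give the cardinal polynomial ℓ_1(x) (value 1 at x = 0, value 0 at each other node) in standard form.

ℓ_1(x) = (x + 3)(x - 3) / [(3)·(-3)]
       = (x^2 - 9) / (-9)

ℓ_1(x) = -(1/9)x^2 + 1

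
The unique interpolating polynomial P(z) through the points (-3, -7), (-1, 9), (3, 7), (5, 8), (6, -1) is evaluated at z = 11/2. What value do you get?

157847/32256

Using Newton's divided-difference form:
P[-3,-1] = (9 - (-7)) / (-1 - (-3)) = 8
P[-1,3] = (7 - 9) / (3 - (-1)) = -1/2
P[3,5] = (8 - 7) / (5 - 3) = 1/2
P[5,6] = (-1 - 8) / (6 - 5) = -9
P[-3,-1,3] = (-1/2 - 8) / (3 - (-3)) = -17/12
P[-1,3,5] = (1/2 - (-1/2)) / (5 - (-1)) = 1/6
P[3,5,6] = (-9 - 1/2) / (6 - 3) = -19/6
P[-3,-1,3,5] = (1/6 - (-17/12)) / (5 - (-3)) = 19/96
P[-1,3,5,6] = (-19/6 - 1/6) / (6 - (-1)) = -10/21
P[-3,-1,3,5,6] = (-10/21 - 19/96) / (6 - (-3)) = -151/2016
P(11/2) = -7 + 8·(17/2) + (-17/12)·(17/2)·(13/2) + (19/96)·(17/2)·(13/2)·(5/2) + (-151/2016)·(17/2)·(13/2)·(5/2)·(1/2) = 157847/32256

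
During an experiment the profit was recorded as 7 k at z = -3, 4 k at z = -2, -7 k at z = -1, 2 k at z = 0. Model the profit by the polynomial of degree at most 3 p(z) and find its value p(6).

Evaluate each Lagrange basis at z = 6:
L_0(6) = (8)·(7)·(6)/[(-1)·(-2)·(-3)] = -56
L_1(6) = (9)·(7)·(6)/[(1)·(-1)·(-2)] = 189
L_2(6) = (9)·(8)·(6)/[(2)·(1)·(-1)] = -216
L_3(6) = (9)·(8)·(7)/[(3)·(2)·(1)] = 84
Sum: 7·(-56) + 4·(189) + (-7)·(-216) + 2·(84) = 2044

2044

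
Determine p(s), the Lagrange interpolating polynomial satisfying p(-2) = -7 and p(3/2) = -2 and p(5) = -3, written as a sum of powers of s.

L_0(s) = (s - 3/2)(s - 5) / [49/2] = (2/49)s^2 - (13/49)s + 15/49
L_1(s) = (s + 2)(s - 5) / [-49/4] = -(4/49)s^2 + (12/49)s + 40/49
L_2(s) = (s + 2)(s - 3/2) / [49/2] = (2/49)s^2 + (1/49)s - 6/49
p(s) = (-7)·L_0 + (-2)·L_1 + (-3)·L_2
  (-7)·L_0(s) = -(2/7)s^2 + (13/7)s - 15/7
  (-2)·L_1(s) = (8/49)s^2 - (24/49)s - 80/49
  (-3)·L_2(s) = -(6/49)s^2 - (3/49)s + 18/49
Adding term by term: -(12/49)s^2 + (64/49)s - 167/49

p(s) = -(12/49)s^2 + (64/49)s - 167/49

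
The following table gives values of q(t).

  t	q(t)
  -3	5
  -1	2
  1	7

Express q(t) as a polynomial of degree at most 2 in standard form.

L_0(t) = (t + 1)(t - 1) / [8] = (1/8)t^2 - 1/8
L_1(t) = (t + 3)(t - 1) / [-4] = -(1/4)t^2 - (1/2)t + 3/4
L_2(t) = (t + 3)(t + 1) / [8] = (1/8)t^2 + (1/2)t + 3/8
q(t) = 5·L_0 + 2·L_1 + 7·L_2
  5·L_0(t) = (5/8)t^2 - 5/8
  2·L_1(t) = -(1/2)t^2 - t + 3/2
  7·L_2(t) = (7/8)t^2 + (7/2)t + 21/8
Adding term by term: t^2 + (5/2)t + 7/2

q(t) = t^2 + (5/2)t + 7/2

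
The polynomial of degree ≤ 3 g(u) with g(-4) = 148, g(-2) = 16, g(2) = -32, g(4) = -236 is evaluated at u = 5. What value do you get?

-446

Evaluate each Lagrange basis at u = 5:
L_0(5) = (7)·(3)·(1)/[(-2)·(-6)·(-8)] = -7/32
L_1(5) = (9)·(3)·(1)/[(2)·(-4)·(-6)] = 9/16
L_2(5) = (9)·(7)·(1)/[(6)·(4)·(-2)] = -21/16
L_3(5) = (9)·(7)·(3)/[(8)·(6)·(2)] = 63/32
Sum: 148·(-7/32) + 16·(9/16) + (-32)·(-21/16) + (-236)·(63/32) = -446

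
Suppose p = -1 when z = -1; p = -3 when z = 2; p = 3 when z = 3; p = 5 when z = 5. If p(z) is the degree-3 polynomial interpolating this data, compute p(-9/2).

L_0(-9/2) = (-13/2)·(-15/2)·(-19/2)/[(-3)·(-4)·(-6)] = 1235/192
L_1(-9/2) = (-7/2)·(-15/2)·(-19/2)/[(3)·(-1)·(-3)] = -665/24
L_2(-9/2) = (-7/2)·(-13/2)·(-19/2)/[(4)·(1)·(-2)] = 1729/64
L_3(-9/2) = (-7/2)·(-13/2)·(-15/2)/[(6)·(3)·(2)] = -455/96
Sum: (-1)·(1235/192) + (-3)·(-665/24) + 3·(1729/64) + 5·(-455/96) = 3217/24

3217/24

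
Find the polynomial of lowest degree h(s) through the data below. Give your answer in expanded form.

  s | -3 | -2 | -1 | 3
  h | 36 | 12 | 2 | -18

Build the Lagrange basis polynomials:
L_0(s) = (s + 2)(s + 1)(s - 3) / [-12] = -(1/12)s^3 + (7/12)s + 1/2
L_1(s) = (s + 3)(s + 1)(s - 3) / [5] = (1/5)s^3 + (1/5)s^2 - (9/5)s - 9/5
L_2(s) = (s + 3)(s + 2)(s - 3) / [-8] = -(1/8)s^3 - (1/4)s^2 + (9/8)s + 9/4
L_3(s) = (s + 3)(s + 2)(s + 1) / [120] = (1/120)s^3 + (1/20)s^2 + (11/120)s + 1/20
h(s) = 36·L_0 + 12·L_1 + 2·L_2 + (-18)·L_3
  36·L_0(s) = -3s^3 + 21s + 18
  12·L_1(s) = (12/5)s^3 + (12/5)s^2 - (108/5)s - 108/5
  2·L_2(s) = -(1/4)s^3 - (1/2)s^2 + (9/4)s + 9/2
  (-18)·L_3(s) = -(3/20)s^3 - (9/10)s^2 - (33/20)s - 9/10
Adding term by term: -s^3 + s^2

h(s) = -s^3 + s^2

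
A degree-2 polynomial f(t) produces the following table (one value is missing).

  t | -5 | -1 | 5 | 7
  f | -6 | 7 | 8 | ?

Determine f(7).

The 3 known values determine f uniquely (degree ≤ 2).
Evaluate each Lagrange basis at t = 7:
L_0(7) = (8)·(2)/[(-4)·(-10)] = 2/5
L_1(7) = (12)·(2)/[(4)·(-6)] = -1
L_2(7) = (12)·(8)/[(10)·(6)] = 8/5
Sum: (-6)·(2/5) + 7·(-1) + 8·(8/5) = 17/5

17/5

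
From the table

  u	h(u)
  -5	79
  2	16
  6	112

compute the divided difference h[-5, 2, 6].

3

h[-5,2] = (16 - 79) / (2 - (-5)) = -9
h[2,6] = (112 - 16) / (6 - 2) = 24
h[-5,2,6] = (24 - (-9)) / (6 - (-5)) = 3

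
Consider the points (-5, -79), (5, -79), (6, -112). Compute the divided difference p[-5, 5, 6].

-3

p[-5,5] = (-79 - (-79)) / (5 - (-5)) = 0
p[5,6] = (-112 - (-79)) / (6 - 5) = -33
p[-5,5,6] = (-33 - 0) / (6 - (-5)) = -3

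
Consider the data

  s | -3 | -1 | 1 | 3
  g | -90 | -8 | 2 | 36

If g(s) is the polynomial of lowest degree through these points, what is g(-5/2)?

-115/2

Evaluate each Lagrange basis at s = -5/2:
L_0(-5/2) = (-3/2)·(-7/2)·(-11/2)/[(-2)·(-4)·(-6)] = 77/128
L_1(-5/2) = (1/2)·(-7/2)·(-11/2)/[(2)·(-2)·(-4)] = 77/128
L_2(-5/2) = (1/2)·(-3/2)·(-11/2)/[(4)·(2)·(-2)] = -33/128
L_3(-5/2) = (1/2)·(-3/2)·(-7/2)/[(6)·(4)·(2)] = 7/128
Sum: (-90)·(77/128) + (-8)·(77/128) + 2·(-33/128) + 36·(7/128) = -115/2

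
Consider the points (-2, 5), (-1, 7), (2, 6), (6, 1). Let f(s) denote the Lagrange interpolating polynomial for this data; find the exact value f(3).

125/28

Evaluate each Lagrange basis at s = 3:
L_0(3) = (4)·(1)·(-3)/[(-1)·(-4)·(-8)] = 3/8
L_1(3) = (5)·(1)·(-3)/[(1)·(-3)·(-7)] = -5/7
L_2(3) = (5)·(4)·(-3)/[(4)·(3)·(-4)] = 5/4
L_3(3) = (5)·(4)·(1)/[(8)·(7)·(4)] = 5/56
Sum: 5·(3/8) + 7·(-5/7) + 6·(5/4) + 1·(5/56) = 125/28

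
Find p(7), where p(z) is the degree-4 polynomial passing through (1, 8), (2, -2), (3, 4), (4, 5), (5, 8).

188

L_0(7) = (5)·(4)·(3)·(2)/[(-1)·(-2)·(-3)·(-4)] = 5
L_1(7) = (6)·(4)·(3)·(2)/[(1)·(-1)·(-2)·(-3)] = -24
L_2(7) = (6)·(5)·(3)·(2)/[(2)·(1)·(-1)·(-2)] = 45
L_3(7) = (6)·(5)·(4)·(2)/[(3)·(2)·(1)·(-1)] = -40
L_4(7) = (6)·(5)·(4)·(3)/[(4)·(3)·(2)·(1)] = 15
Sum: 8·(5) + (-2)·(-24) + 4·(45) + 5·(-40) + 8·(15) = 188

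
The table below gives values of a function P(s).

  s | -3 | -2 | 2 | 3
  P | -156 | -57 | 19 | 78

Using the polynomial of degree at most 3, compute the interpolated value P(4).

201

Evaluate each Lagrange basis at s = 4:
L_0(4) = (6)·(2)·(1)/[(-1)·(-5)·(-6)] = -2/5
L_1(4) = (7)·(2)·(1)/[(1)·(-4)·(-5)] = 7/10
L_2(4) = (7)·(6)·(1)/[(5)·(4)·(-1)] = -21/10
L_3(4) = (7)·(6)·(2)/[(6)·(5)·(1)] = 14/5
Sum: (-156)·(-2/5) + (-57)·(7/10) + 19·(-21/10) + 78·(14/5) = 201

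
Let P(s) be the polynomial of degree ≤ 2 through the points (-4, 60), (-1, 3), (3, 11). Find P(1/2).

Evaluate each Lagrange basis at s = 1/2:
L_0(1/2) = (3/2)·(-5/2)/[(-3)·(-7)] = -5/28
L_1(1/2) = (9/2)·(-5/2)/[(3)·(-4)] = 15/16
L_2(1/2) = (9/2)·(3/2)/[(7)·(4)] = 27/112
Sum: 60·(-5/28) + 3·(15/16) + 11·(27/112) = -21/4

-21/4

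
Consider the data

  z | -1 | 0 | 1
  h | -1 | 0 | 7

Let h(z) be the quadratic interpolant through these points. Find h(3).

Evaluate each Lagrange basis at z = 3:
L_0(3) = (3)·(2)/[(-1)·(-2)] = 3
L_1(3) = (4)·(2)/[(1)·(-1)] = -8
L_2(3) = (4)·(3)/[(2)·(1)] = 6
Sum: (-1)·(3) + 0 + 7·(6) = 39

39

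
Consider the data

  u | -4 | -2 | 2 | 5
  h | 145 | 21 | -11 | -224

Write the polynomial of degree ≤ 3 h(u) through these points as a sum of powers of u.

h(u) = -2u^3 + u^2 + 1

Newton's divided differences:
h[-4,-2] = (21 - 145) / (-2 - (-4)) = -62
h[-2,2] = (-11 - 21) / (2 - (-2)) = -8
h[2,5] = (-224 - (-11)) / (5 - 2) = -71
h[-4,-2,2] = (-8 - (-62)) / (2 - (-4)) = 9
h[-2,2,5] = (-71 - (-8)) / (5 - (-2)) = -9
h[-4,-2,2,5] = (-9 - 9) / (5 - (-4)) = -2
h(u) = 145 + (-62)·(u + 4) + 9·(u + 4)(u + 2) + (-2)·(u + 4)(u + 2)(u - 2)
Expanding: h(u) = -2u^3 + u^2 + 1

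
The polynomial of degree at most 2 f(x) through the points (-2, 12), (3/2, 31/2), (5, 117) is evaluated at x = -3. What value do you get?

Using Newton's divided-difference form:
f[-2,3/2] = (31/2 - 12) / (3/2 - (-2)) = 1
f[3/2,5] = (117 - 31/2) / (5 - 3/2) = 29
f[-2,3/2,5] = (29 - 1) / (5 - (-2)) = 4
f(-3) = 12 + 1·(-1) + 4·(-1)·(-9/2) = 29

29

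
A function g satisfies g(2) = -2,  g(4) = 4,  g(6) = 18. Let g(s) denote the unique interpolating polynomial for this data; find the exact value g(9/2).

27/4

Evaluate each Lagrange basis at s = 9/2:
L_0(9/2) = (1/2)·(-3/2)/[(-2)·(-4)] = -3/32
L_1(9/2) = (5/2)·(-3/2)/[(2)·(-2)] = 15/16
L_2(9/2) = (5/2)·(1/2)/[(4)·(2)] = 5/32
Sum: (-2)·(-3/32) + 4·(15/16) + 18·(5/32) = 27/4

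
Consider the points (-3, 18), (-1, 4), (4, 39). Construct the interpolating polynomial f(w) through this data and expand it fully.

f(w) = 2w^2 + w + 3

Build the Lagrange basis polynomials:
L_0(w) = (w + 1)(w - 4) / [14] = (1/14)w^2 - (3/14)w - 2/7
L_1(w) = (w + 3)(w - 4) / [-10] = -(1/10)w^2 + (1/10)w + 6/5
L_2(w) = (w + 3)(w + 1) / [35] = (1/35)w^2 + (4/35)w + 3/35
f(w) = 18·L_0 + 4·L_1 + 39·L_2
  18·L_0(w) = (9/7)w^2 - (27/7)w - 36/7
  4·L_1(w) = -(2/5)w^2 + (2/5)w + 24/5
  39·L_2(w) = (39/35)w^2 + (156/35)w + 117/35
Adding term by term: 2w^2 + w + 3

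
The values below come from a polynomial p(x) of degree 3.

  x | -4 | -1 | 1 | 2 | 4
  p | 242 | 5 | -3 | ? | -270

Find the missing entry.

-34

The 4 known values determine p uniquely (degree ≤ 3).
Evaluate each Lagrange basis at x = 2:
L_0(2) = (3)·(1)·(-2)/[(-3)·(-5)·(-8)] = 1/20
L_1(2) = (6)·(1)·(-2)/[(3)·(-2)·(-5)] = -2/5
L_2(2) = (6)·(3)·(-2)/[(5)·(2)·(-3)] = 6/5
L_3(2) = (6)·(3)·(1)/[(8)·(5)·(3)] = 3/20
Sum: 242·(1/20) + 5·(-2/5) + (-3)·(6/5) + (-270)·(3/20) = -34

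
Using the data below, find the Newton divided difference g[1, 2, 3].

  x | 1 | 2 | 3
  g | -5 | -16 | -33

g[1,2] = (-16 - (-5)) / (2 - 1) = -11
g[2,3] = (-33 - (-16)) / (3 - 2) = -17
g[1,2,3] = (-17 - (-11)) / (3 - 1) = -3

-3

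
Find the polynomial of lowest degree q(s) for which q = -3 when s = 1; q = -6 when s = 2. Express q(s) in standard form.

L_0(s) = (s - 2) / [-1] = -s + 2
L_1(s) = (s - 1) / [1] = s - 1
q(s) = (-3)·L_0 + (-6)·L_1
  (-3)·L_0(s) = 3s - 6
  (-6)·L_1(s) = -6s + 6
Adding term by term: -3s

q(s) = -3s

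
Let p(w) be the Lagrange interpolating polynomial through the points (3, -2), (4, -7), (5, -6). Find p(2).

Evaluate each Lagrange basis at w = 2:
L_0(2) = (-2)·(-3)/[(-1)·(-2)] = 3
L_1(2) = (-1)·(-3)/[(1)·(-1)] = -3
L_2(2) = (-1)·(-2)/[(2)·(1)] = 1
Sum: (-2)·(3) + (-7)·(-3) + (-6)·(1) = 9

9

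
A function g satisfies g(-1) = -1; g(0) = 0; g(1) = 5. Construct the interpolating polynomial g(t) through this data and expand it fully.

g(t) = 2t^2 + 3t

L_0(t) = t(t - 1) / [2] = (1/2)t^2 - (1/2)t
L_1(t) = (t + 1)(t - 1) / [-1] = -t^2 + 1
L_2(t) = (t + 1)t / [2] = (1/2)t^2 + (1/2)t
g(t) = (-1)·L_0 + 0·L_1 + 5·L_2
  (-1)·L_0(t) = -(1/2)t^2 + (1/2)t
  0·L_1(t) = 0
  5·L_2(t) = (5/2)t^2 + (5/2)t
Adding term by term: 2t^2 + 3t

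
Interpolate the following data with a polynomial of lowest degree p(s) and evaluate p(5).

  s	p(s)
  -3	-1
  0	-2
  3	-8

L_0(5) = (5)·(2)/[(-3)·(-6)] = 5/9
L_1(5) = (8)·(2)/[(3)·(-3)] = -16/9
L_2(5) = (8)·(5)/[(6)·(3)] = 20/9
Sum: (-1)·(5/9) + (-2)·(-16/9) + (-8)·(20/9) = -133/9

-133/9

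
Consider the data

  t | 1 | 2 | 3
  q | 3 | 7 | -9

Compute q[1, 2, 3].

-10

q[1,2] = (7 - 3) / (2 - 1) = 4
q[2,3] = (-9 - 7) / (3 - 2) = -16
q[1,2,3] = (-16 - 4) / (3 - 1) = -10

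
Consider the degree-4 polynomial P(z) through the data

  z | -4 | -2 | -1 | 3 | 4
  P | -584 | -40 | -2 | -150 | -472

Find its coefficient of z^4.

-2

Build the Lagrange basis polynomials:
L_0(z) = (z + 2)(z + 1)(z - 3)(z - 4) / [336] = (1/336)z^4 - (1/84)z^3 - (1/48)z^2 + (11/168)z + 1/14
L_1(z) = (z + 4)(z + 1)(z - 3)(z - 4) / [-60] = -(1/60)z^4 + (1/30)z^3 + (19/60)z^2 - (8/15)z - 4/5
L_2(z) = (z + 4)(z + 2)(z - 3)(z - 4) / [60] = (1/60)z^4 - (1/60)z^3 - (11/30)z^2 + (4/15)z + 8/5
L_3(z) = (z + 4)(z + 2)(z + 1)(z - 4) / [-140] = -(1/140)z^4 - (3/140)z^3 + (1/10)z^2 + (12/35)z + 8/35
L_4(z) = (z + 4)(z + 2)(z + 1)(z - 3) / [240] = (1/240)z^4 + (1/60)z^3 - (7/240)z^2 - (17/120)z - 1/10
P(z) = (-584)·L_0 + (-40)·L_1 + (-2)·L_2 + (-150)·L_3 + (-472)·L_4
Only the coefficient of z^4 is needed; take it from each L_i and combine:
(-584)·(1/336) + (-40)·(-1/60) + (-2)·(1/60) + (-150)·(-1/140) + (-472)·(1/240) = -2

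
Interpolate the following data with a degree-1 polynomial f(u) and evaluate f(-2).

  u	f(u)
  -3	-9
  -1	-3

L_0(-2) = (-1)/[(-2)] = 1/2
L_1(-2) = (1)/[(2)] = 1/2
Sum: (-9)·(1/2) + (-3)·(1/2) = -6

-6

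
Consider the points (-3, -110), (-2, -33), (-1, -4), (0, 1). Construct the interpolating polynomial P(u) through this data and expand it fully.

P(u) = 4u^3 + u + 1

Newton's divided differences:
P[-3,-2] = (-33 - (-110)) / (-2 - (-3)) = 77
P[-2,-1] = (-4 - (-33)) / (-1 - (-2)) = 29
P[-1,0] = (1 - (-4)) / (0 - (-1)) = 5
P[-3,-2,-1] = (29 - 77) / (-1 - (-3)) = -24
P[-2,-1,0] = (5 - 29) / (0 - (-2)) = -12
P[-3,-2,-1,0] = (-12 - (-24)) / (0 - (-3)) = 4
P(u) = -110 + 77·(u + 3) + (-24)·(u + 3)(u + 2) + 4·(u + 3)(u + 2)(u + 1)
Expanding: P(u) = 4u^3 + u + 1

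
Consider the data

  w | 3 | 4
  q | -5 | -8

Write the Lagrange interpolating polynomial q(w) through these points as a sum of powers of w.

Build the Lagrange basis polynomials:
L_0(w) = (w - 4) / [-1] = -w + 4
L_1(w) = (w - 3) / [1] = w - 3
q(w) = (-5)·L_0 + (-8)·L_1
  (-5)·L_0(w) = 5w - 20
  (-8)·L_1(w) = -8w + 24
Adding term by term: -3w + 4

q(w) = -3w + 4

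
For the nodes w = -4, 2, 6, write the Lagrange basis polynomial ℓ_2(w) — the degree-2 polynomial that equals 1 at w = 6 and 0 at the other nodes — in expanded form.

ℓ_2(w) = (w + 4)(w - 2) / [(10)·(4)]
       = (w^2 + 2w - 8) / (40)

ℓ_2(w) = (1/40)w^2 + (1/20)w - 1/5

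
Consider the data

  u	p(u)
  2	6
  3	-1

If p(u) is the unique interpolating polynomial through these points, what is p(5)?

-15

Evaluate each Lagrange basis at u = 5:
L_0(5) = (2)/[(-1)] = -2
L_1(5) = (3)/[(1)] = 3
Sum: 6·(-2) + (-1)·(3) = -15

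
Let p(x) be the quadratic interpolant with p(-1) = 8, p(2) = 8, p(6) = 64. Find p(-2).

L_0(-2) = (-4)·(-8)/[(-3)·(-7)] = 32/21
L_1(-2) = (-1)·(-8)/[(3)·(-4)] = -2/3
L_2(-2) = (-1)·(-4)/[(7)·(4)] = 1/7
Sum: 8·(32/21) + 8·(-2/3) + 64·(1/7) = 16

16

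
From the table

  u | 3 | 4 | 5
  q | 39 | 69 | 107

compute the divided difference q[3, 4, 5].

q[3,4] = (69 - 39) / (4 - 3) = 30
q[4,5] = (107 - 69) / (5 - 4) = 38
q[3,4,5] = (38 - 30) / (5 - 3) = 4

4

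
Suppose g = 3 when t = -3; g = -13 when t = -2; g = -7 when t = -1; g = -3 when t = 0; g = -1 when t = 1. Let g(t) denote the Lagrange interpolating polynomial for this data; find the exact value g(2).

L_0(2) = (4)·(3)·(2)·(1)/[(-1)·(-2)·(-3)·(-4)] = 1
L_1(2) = (5)·(3)·(2)·(1)/[(1)·(-1)·(-2)·(-3)] = -5
L_2(2) = (5)·(4)·(2)·(1)/[(2)·(1)·(-1)·(-2)] = 10
L_3(2) = (5)·(4)·(3)·(1)/[(3)·(2)·(1)·(-1)] = -10
L_4(2) = (5)·(4)·(3)·(2)/[(4)·(3)·(2)·(1)] = 5
Sum: 3·(1) + (-13)·(-5) + (-7)·(10) + (-3)·(-10) + (-1)·(5) = 23

23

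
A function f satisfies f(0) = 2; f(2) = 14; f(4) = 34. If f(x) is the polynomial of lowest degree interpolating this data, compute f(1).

7

L_0(1) = (-1)·(-3)/[(-2)·(-4)] = 3/8
L_1(1) = (1)·(-3)/[(2)·(-2)] = 3/4
L_2(1) = (1)·(-1)/[(4)·(2)] = -1/8
Sum: 2·(3/8) + 14·(3/4) + 34·(-1/8) = 7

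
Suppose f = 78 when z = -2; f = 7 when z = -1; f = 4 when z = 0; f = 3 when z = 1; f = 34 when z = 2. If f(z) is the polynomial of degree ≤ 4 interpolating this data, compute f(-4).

Evaluate each Lagrange basis at z = -4:
L_0(-4) = (-3)·(-4)·(-5)·(-6)/[(-1)·(-2)·(-3)·(-4)] = 15
L_1(-4) = (-2)·(-4)·(-5)·(-6)/[(1)·(-1)·(-2)·(-3)] = -40
L_2(-4) = (-2)·(-3)·(-5)·(-6)/[(2)·(1)·(-1)·(-2)] = 45
L_3(-4) = (-2)·(-3)·(-4)·(-6)/[(3)·(2)·(1)·(-1)] = -24
L_4(-4) = (-2)·(-3)·(-4)·(-5)/[(4)·(3)·(2)·(1)] = 5
Sum: 78·(15) + 7·(-40) + 4·(45) + 3·(-24) + 34·(5) = 1168

1168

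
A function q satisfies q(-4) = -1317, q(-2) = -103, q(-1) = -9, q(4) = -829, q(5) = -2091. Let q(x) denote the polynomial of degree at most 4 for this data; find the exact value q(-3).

-451

L_0(-3) = (-1)·(-2)·(-7)·(-8)/[(-2)·(-3)·(-8)·(-9)] = 7/27
L_1(-3) = (1)·(-2)·(-7)·(-8)/[(2)·(-1)·(-6)·(-7)] = 4/3
L_2(-3) = (1)·(-1)·(-7)·(-8)/[(3)·(1)·(-5)·(-6)] = -28/45
L_3(-3) = (1)·(-1)·(-2)·(-8)/[(8)·(6)·(5)·(-1)] = 1/15
L_4(-3) = (1)·(-1)·(-2)·(-7)/[(9)·(7)·(6)·(1)] = -1/27
Sum: (-1317)·(7/27) + (-103)·(4/3) + (-9)·(-28/45) + (-829)·(1/15) + (-2091)·(-1/27) = -451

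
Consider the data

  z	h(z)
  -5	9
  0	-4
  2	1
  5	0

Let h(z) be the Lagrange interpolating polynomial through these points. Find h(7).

Evaluate each Lagrange basis at z = 7:
L_0(7) = (7)·(5)·(2)/[(-5)·(-7)·(-10)] = -1/5
L_1(7) = (12)·(5)·(2)/[(5)·(-2)·(-5)] = 12/5
L_2(7) = (12)·(7)·(2)/[(7)·(2)·(-3)] = -4
L_3(7) = (12)·(7)·(5)/[(10)·(5)·(3)] = 14/5
Sum: 9·(-1/5) + (-4)·(12/5) + 1·(-4) + 0 = -77/5

-77/5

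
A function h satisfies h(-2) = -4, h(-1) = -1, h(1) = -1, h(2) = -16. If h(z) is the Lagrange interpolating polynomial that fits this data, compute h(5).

-193

Evaluate each Lagrange basis at z = 5:
L_0(5) = (6)·(4)·(3)/[(-1)·(-3)·(-4)] = -6
L_1(5) = (7)·(4)·(3)/[(1)·(-2)·(-3)] = 14
L_2(5) = (7)·(6)·(3)/[(3)·(2)·(-1)] = -21
L_3(5) = (7)·(6)·(4)/[(4)·(3)·(1)] = 14
Sum: (-4)·(-6) + (-1)·(14) + (-1)·(-21) + (-16)·(14) = -193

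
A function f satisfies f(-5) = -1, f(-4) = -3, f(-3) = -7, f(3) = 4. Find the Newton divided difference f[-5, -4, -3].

f[-5,-4] = (-3 - (-1)) / (-4 - (-5)) = -2
f[-4,-3] = (-7 - (-3)) / (-3 - (-4)) = -4
f[-5,-4,-3] = (-4 - (-2)) / (-3 - (-5)) = -1

-1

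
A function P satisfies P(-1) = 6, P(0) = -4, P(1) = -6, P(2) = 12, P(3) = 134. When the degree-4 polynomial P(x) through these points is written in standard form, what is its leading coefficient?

Build the Lagrange basis polynomials:
L_0(x) = x(x - 1)(x - 2)(x - 3) / [24] = (1/24)x^4 - (1/4)x^3 + (11/24)x^2 - (1/4)x
L_1(x) = (x + 1)(x - 1)(x - 2)(x - 3) / [-6] = -(1/6)x^4 + (5/6)x^3 - (5/6)x^2 - (5/6)x + 1
L_2(x) = (x + 1)x(x - 2)(x - 3) / [4] = (1/4)x^4 - x^3 + (1/4)x^2 + (3/2)x
L_3(x) = (x + 1)x(x - 1)(x - 3) / [-6] = -(1/6)x^4 + (1/2)x^3 + (1/6)x^2 - (1/2)x
L_4(x) = (x + 1)x(x - 1)(x - 2) / [24] = (1/24)x^4 - (1/12)x^3 - (1/24)x^2 + (1/12)x
P(x) = 6·L_0 + (-4)·L_1 + (-6)·L_2 + 12·L_3 + 134·L_4
Only the coefficient of x^4 is needed; take it from each L_i and combine:
6·(1/24) + (-4)·(-1/6) + (-6)·(1/4) + 12·(-1/6) + 134·(1/24) = 3

3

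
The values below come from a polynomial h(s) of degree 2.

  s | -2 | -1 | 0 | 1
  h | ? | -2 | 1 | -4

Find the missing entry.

-13

The 3 known values determine h uniquely (degree ≤ 2).
Evaluate each Lagrange basis at s = -2:
L_0(-2) = (-2)·(-3)/[(-1)·(-2)] = 3
L_1(-2) = (-1)·(-3)/[(1)·(-1)] = -3
L_2(-2) = (-1)·(-2)/[(2)·(1)] = 1
Sum: (-2)·(3) + 1·(-3) + (-4)·(1) = -13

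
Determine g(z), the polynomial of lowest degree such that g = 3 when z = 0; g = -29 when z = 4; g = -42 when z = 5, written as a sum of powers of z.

L_0(z) = (z - 4)(z - 5) / [20] = (1/20)z^2 - (9/20)z + 1
L_1(z) = z(z - 5) / [-4] = -(1/4)z^2 + (5/4)z
L_2(z) = z(z - 4) / [5] = (1/5)z^2 - (4/5)z
g(z) = 3·L_0 + (-29)·L_1 + (-42)·L_2
  3·L_0(z) = (3/20)z^2 - (27/20)z + 3
  (-29)·L_1(z) = (29/4)z^2 - (145/4)z
  (-42)·L_2(z) = -(42/5)z^2 + (168/5)z
Adding term by term: -z^2 - 4z + 3

g(z) = -z^2 - 4z + 3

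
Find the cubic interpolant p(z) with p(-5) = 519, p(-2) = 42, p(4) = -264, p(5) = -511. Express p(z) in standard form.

L_0(z) = (z + 2)(z - 4)(z - 5) / [-270] = -(1/270)z^3 + (7/270)z^2 - (1/135)z - 4/27
L_1(z) = (z + 5)(z - 4)(z - 5) / [126] = (1/126)z^3 - (2/63)z^2 - (25/126)z + 50/63
L_2(z) = (z + 5)(z + 2)(z - 5) / [-54] = -(1/54)z^3 - (1/27)z^2 + (25/54)z + 25/27
L_3(z) = (z + 5)(z + 2)(z - 4) / [70] = (1/70)z^3 + (3/70)z^2 - (9/35)z - 4/7
p(z) = 519·L_0 + 42·L_1 + (-264)·L_2 + (-511)·L_3
  519·L_0(z) = -(173/90)z^3 + (1211/90)z^2 - (173/45)z - 692/9
  42·L_1(z) = (1/3)z^3 - (4/3)z^2 - (25/3)z + 100/3
  (-264)·L_2(z) = (44/9)z^3 + (88/9)z^2 - (1100/9)z - 2200/9
  (-511)·L_3(z) = -(73/10)z^3 - (219/10)z^2 + (657/5)z + 292
Adding term by term: -4z^3 - 3z + 4

p(z) = -4z^3 - 3z + 4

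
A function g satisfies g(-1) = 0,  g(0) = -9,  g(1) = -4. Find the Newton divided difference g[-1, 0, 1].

g[-1,0] = (-9 - 0) / (0 - (-1)) = -9
g[0,1] = (-4 - (-9)) / (1 - 0) = 5
g[-1,0,1] = (5 - (-9)) / (1 - (-1)) = 7

7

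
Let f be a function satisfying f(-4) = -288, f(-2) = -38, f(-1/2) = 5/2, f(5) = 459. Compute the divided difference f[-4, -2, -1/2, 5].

4

f[-4,-2] = (-38 - (-288)) / (-2 - (-4)) = 125
f[-2,-1/2] = (5/2 - (-38)) / (-1/2 - (-2)) = 27
f[-1/2,5] = (459 - 5/2) / (5 - (-1/2)) = 83
f[-4,-2,-1/2] = (27 - 125) / (-1/2 - (-4)) = -28
f[-2,-1/2,5] = (83 - 27) / (5 - (-2)) = 8
f[-4,-2,-1/2,5] = (8 - (-28)) / (5 - (-4)) = 4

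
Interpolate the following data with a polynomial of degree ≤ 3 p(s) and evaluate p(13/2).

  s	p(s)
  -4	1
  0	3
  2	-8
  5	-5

Using Newton's divided-difference form:
p[-4,0] = (3 - 1) / (0 - (-4)) = 1/2
p[0,2] = (-8 - 3) / (2 - 0) = -11/2
p[2,5] = (-5 - (-8)) / (5 - 2) = 1
p[-4,0,2] = (-11/2 - 1/2) / (2 - (-4)) = -1
p[0,2,5] = (1 - (-11/2)) / (5 - 0) = 13/10
p[-4,0,2,5] = (13/10 - (-1)) / (5 - (-4)) = 23/90
p(13/2) = 1 + (1/2)·(21/2) + (-1)·(21/2)·(13/2) + (23/90)·(21/2)·(13/2)·(9/2) = 1319/80

1319/80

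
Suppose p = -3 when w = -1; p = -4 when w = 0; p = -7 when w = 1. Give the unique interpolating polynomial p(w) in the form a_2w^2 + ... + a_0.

L_0(w) = w(w - 1) / [2] = (1/2)w^2 - (1/2)w
L_1(w) = (w + 1)(w - 1) / [-1] = -w^2 + 1
L_2(w) = (w + 1)w / [2] = (1/2)w^2 + (1/2)w
p(w) = (-3)·L_0 + (-4)·L_1 + (-7)·L_2
  (-3)·L_0(w) = -(3/2)w^2 + (3/2)w
  (-4)·L_1(w) = 4w^2 - 4
  (-7)·L_2(w) = -(7/2)w^2 - (7/2)w
Adding term by term: -w^2 - 2w - 4

p(w) = -w^2 - 2w - 4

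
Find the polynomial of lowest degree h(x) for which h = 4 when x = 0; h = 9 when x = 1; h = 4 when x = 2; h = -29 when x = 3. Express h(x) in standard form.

Build the Lagrange basis polynomials:
L_0(x) = (x - 1)(x - 2)(x - 3) / [-6] = -(1/6)x^3 + x^2 - (11/6)x + 1
L_1(x) = x(x - 2)(x - 3) / [2] = (1/2)x^3 - (5/2)x^2 + 3x
L_2(x) = x(x - 1)(x - 3) / [-2] = -(1/2)x^3 + 2x^2 - (3/2)x
L_3(x) = x(x - 1)(x - 2) / [6] = (1/6)x^3 - (1/2)x^2 + (1/3)x
h(x) = 4·L_0 + 9·L_1 + 4·L_2 + (-29)·L_3
  4·L_0(x) = -(2/3)x^3 + 4x^2 - (22/3)x + 4
  9·L_1(x) = (9/2)x^3 - (45/2)x^2 + 27x
  4·L_2(x) = -2x^3 + 8x^2 - 6x
  (-29)·L_3(x) = -(29/6)x^3 + (29/2)x^2 - (29/3)x
Adding term by term: -3x^3 + 4x^2 + 4x + 4

h(x) = -3x^3 + 4x^2 + 4x + 4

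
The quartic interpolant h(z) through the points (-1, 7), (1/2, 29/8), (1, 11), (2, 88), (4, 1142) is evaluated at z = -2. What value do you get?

68

L_0(-2) = (-5/2)·(-3)·(-4)·(-6)/[(-3/2)·(-2)·(-3)·(-5)] = 4
L_1(-2) = (-1)·(-3)·(-4)·(-6)/[(3/2)·(-1/2)·(-3/2)·(-7/2)] = -128/7
L_2(-2) = (-1)·(-5/2)·(-4)·(-6)/[(2)·(1/2)·(-1)·(-3)] = 20
L_3(-2) = (-1)·(-5/2)·(-3)·(-6)/[(3)·(3/2)·(1)·(-2)] = -5
L_4(-2) = (-1)·(-5/2)·(-3)·(-4)/[(5)·(7/2)·(3)·(2)] = 2/7
Sum: 7·(4) + 29/8·(-128/7) + 11·(20) + 88·(-5) + 1142·(2/7) = 68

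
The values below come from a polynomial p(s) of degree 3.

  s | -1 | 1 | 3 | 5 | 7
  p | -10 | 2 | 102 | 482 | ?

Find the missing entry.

1334

The 4 known values determine p uniquely (degree ≤ 3).
Evaluate each Lagrange basis at s = 7:
L_0(7) = (6)·(4)·(2)/[(-2)·(-4)·(-6)] = -1
L_1(7) = (8)·(4)·(2)/[(2)·(-2)·(-4)] = 4
L_2(7) = (8)·(6)·(2)/[(4)·(2)·(-2)] = -6
L_3(7) = (8)·(6)·(4)/[(6)·(4)·(2)] = 4
Sum: (-10)·(-1) + 2·(4) + 102·(-6) + 482·(4) = 1334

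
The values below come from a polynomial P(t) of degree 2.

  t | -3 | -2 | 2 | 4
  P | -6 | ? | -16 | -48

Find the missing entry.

0

The 3 known values determine P uniquely (degree ≤ 2).
L_0(-2) = (-4)·(-6)/[(-5)·(-7)] = 24/35
L_1(-2) = (1)·(-6)/[(5)·(-2)] = 3/5
L_2(-2) = (1)·(-4)/[(7)·(2)] = -2/7
Sum: (-6)·(24/35) + (-16)·(3/5) + (-48)·(-2/7) = 0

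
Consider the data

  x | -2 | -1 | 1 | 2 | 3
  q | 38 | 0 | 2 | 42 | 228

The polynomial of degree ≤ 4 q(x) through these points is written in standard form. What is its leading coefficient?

3

Build the Lagrange basis polynomials:
L_0(x) = (x + 1)(x - 1)(x - 2)(x - 3) / [60] = (1/60)x^4 - (1/12)x^3 + (1/12)x^2 + (1/12)x - 1/10
L_1(x) = (x + 2)(x - 1)(x - 2)(x - 3) / [-24] = -(1/24)x^4 + (1/6)x^3 + (1/24)x^2 - (2/3)x + 1/2
L_2(x) = (x + 2)(x + 1)(x - 2)(x - 3) / [12] = (1/12)x^4 - (1/6)x^3 - (7/12)x^2 + (2/3)x + 1
L_3(x) = (x + 2)(x + 1)(x - 1)(x - 3) / [-12] = -(1/12)x^4 + (1/12)x^3 + (7/12)x^2 - (1/12)x - 1/2
L_4(x) = (x + 2)(x + 1)(x - 1)(x - 2) / [40] = (1/40)x^4 - (1/8)x^2 + 1/10
q(x) = 38·L_0 + 0·L_1 + 2·L_2 + 42·L_3 + 228·L_4
Only the coefficient of x^4 is needed; take it from each L_i and combine:
38·(1/60) + 0·(-1/24) + 2·(1/12) + 42·(-1/12) + 228·(1/40) = 3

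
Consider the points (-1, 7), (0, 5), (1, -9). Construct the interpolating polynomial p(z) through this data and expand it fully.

p(z) = -6z^2 - 8z + 5

L_0(z) = z(z - 1) / [2] = (1/2)z^2 - (1/2)z
L_1(z) = (z + 1)(z - 1) / [-1] = -z^2 + 1
L_2(z) = (z + 1)z / [2] = (1/2)z^2 + (1/2)z
p(z) = 7·L_0 + 5·L_1 + (-9)·L_2
  7·L_0(z) = (7/2)z^2 - (7/2)z
  5·L_1(z) = -5z^2 + 5
  (-9)·L_2(z) = -(9/2)z^2 - (9/2)z
Adding term by term: -6z^2 - 8z + 5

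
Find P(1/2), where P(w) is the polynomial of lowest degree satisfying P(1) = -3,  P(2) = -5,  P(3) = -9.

-11/4

Evaluate each Lagrange basis at w = 1/2:
L_0(1/2) = (-3/2)·(-5/2)/[(-1)·(-2)] = 15/8
L_1(1/2) = (-1/2)·(-5/2)/[(1)·(-1)] = -5/4
L_2(1/2) = (-1/2)·(-3/2)/[(2)·(1)] = 3/8
Sum: (-3)·(15/8) + (-5)·(-5/4) + (-9)·(3/8) = -11/4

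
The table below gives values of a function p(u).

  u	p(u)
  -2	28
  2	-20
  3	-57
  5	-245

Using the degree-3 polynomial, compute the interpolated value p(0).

Using Newton's divided-difference form:
p[-2,2] = (-20 - 28) / (2 - (-2)) = -12
p[2,3] = (-57 - (-20)) / (3 - 2) = -37
p[3,5] = (-245 - (-57)) / (5 - 3) = -94
p[-2,2,3] = (-37 - (-12)) / (3 - (-2)) = -5
p[2,3,5] = (-94 - (-37)) / (5 - 2) = -19
p[-2,2,3,5] = (-19 - (-5)) / (5 - (-2)) = -2
p(0) = 28 + (-12)·(2) + (-5)·(2)·(-2) + (-2)·(2)·(-2)·(-3) = 0

0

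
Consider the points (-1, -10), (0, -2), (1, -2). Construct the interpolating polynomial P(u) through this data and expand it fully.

P(u) = -4u^2 + 4u - 2

Newton's divided differences:
P[-1,0] = (-2 - (-10)) / (0 - (-1)) = 8
P[0,1] = (-2 - (-2)) / (1 - 0) = 0
P[-1,0,1] = (0 - 8) / (1 - (-1)) = -4
P(u) = -10 + 8·(u + 1) + (-4)·(u + 1)u
Expanding: P(u) = -4u^2 + 4u - 2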